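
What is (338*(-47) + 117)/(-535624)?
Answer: 15769/535624 ≈ 0.029440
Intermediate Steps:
(338*(-47) + 117)/(-535624) = (-15886 + 117)*(-1/535624) = -15769*(-1/535624) = 15769/535624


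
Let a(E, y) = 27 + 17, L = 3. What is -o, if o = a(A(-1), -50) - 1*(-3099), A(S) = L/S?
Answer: -3143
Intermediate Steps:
A(S) = 3/S
a(E, y) = 44
o = 3143 (o = 44 - 1*(-3099) = 44 + 3099 = 3143)
-o = -1*3143 = -3143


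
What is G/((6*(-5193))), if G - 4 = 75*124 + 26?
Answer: -1555/5193 ≈ -0.29944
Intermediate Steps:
G = 9330 (G = 4 + (75*124 + 26) = 4 + (9300 + 26) = 4 + 9326 = 9330)
G/((6*(-5193))) = 9330/((6*(-5193))) = 9330/(-31158) = 9330*(-1/31158) = -1555/5193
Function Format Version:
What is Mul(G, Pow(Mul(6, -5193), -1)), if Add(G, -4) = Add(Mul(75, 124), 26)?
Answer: Rational(-1555, 5193) ≈ -0.29944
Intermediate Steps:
G = 9330 (G = Add(4, Add(Mul(75, 124), 26)) = Add(4, Add(9300, 26)) = Add(4, 9326) = 9330)
Mul(G, Pow(Mul(6, -5193), -1)) = Mul(9330, Pow(Mul(6, -5193), -1)) = Mul(9330, Pow(-31158, -1)) = Mul(9330, Rational(-1, 31158)) = Rational(-1555, 5193)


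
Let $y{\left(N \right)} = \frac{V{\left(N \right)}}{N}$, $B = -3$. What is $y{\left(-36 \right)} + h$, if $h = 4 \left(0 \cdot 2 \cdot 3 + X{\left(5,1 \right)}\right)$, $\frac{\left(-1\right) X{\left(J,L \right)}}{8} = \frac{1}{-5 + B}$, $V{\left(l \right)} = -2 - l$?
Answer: $\frac{55}{18} \approx 3.0556$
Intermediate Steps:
$y{\left(N \right)} = \frac{-2 - N}{N}$
$X{\left(J,L \right)} = 1$ ($X{\left(J,L \right)} = - \frac{8}{-5 - 3} = - \frac{8}{-8} = \left(-8\right) \left(- \frac{1}{8}\right) = 1$)
$h = 4$ ($h = 4 \left(0 \cdot 2 \cdot 3 + 1\right) = 4 \left(0 \cdot 3 + 1\right) = 4 \left(0 + 1\right) = 4 \cdot 1 = 4$)
$y{\left(-36 \right)} + h = \frac{-2 - -36}{-36} + 4 = - \frac{-2 + 36}{36} + 4 = \left(- \frac{1}{36}\right) 34 + 4 = - \frac{17}{18} + 4 = \frac{55}{18}$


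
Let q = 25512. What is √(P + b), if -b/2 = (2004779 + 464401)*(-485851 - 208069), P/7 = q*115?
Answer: 6*√95190203010 ≈ 1.8512e+6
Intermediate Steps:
P = 20537160 (P = 7*(25512*115) = 7*2933880 = 20537160)
b = 3426826771200 (b = -2*(2004779 + 464401)*(-485851 - 208069) = -4938360*(-693920) = -2*(-1713413385600) = 3426826771200)
√(P + b) = √(20537160 + 3426826771200) = √3426847308360 = 6*√95190203010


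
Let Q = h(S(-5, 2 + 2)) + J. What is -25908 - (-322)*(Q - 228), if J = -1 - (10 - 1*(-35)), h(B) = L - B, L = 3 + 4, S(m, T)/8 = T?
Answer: -122186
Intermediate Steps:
S(m, T) = 8*T
L = 7
h(B) = 7 - B
J = -46 (J = -1 - (10 + 35) = -1 - 1*45 = -1 - 45 = -46)
Q = -71 (Q = (7 - 8*(2 + 2)) - 46 = (7 - 8*4) - 46 = (7 - 1*32) - 46 = (7 - 32) - 46 = -25 - 46 = -71)
-25908 - (-322)*(Q - 228) = -25908 - (-322)*(-71 - 228) = -25908 - (-322)*(-299) = -25908 - 1*96278 = -25908 - 96278 = -122186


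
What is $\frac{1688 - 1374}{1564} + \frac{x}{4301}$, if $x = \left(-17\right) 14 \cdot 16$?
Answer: $- \frac{5889}{8602} \approx -0.68461$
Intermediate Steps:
$x = -3808$ ($x = \left(-238\right) 16 = -3808$)
$\frac{1688 - 1374}{1564} + \frac{x}{4301} = \frac{1688 - 1374}{1564} - \frac{3808}{4301} = 314 \cdot \frac{1}{1564} - \frac{224}{253} = \frac{157}{782} - \frac{224}{253} = - \frac{5889}{8602}$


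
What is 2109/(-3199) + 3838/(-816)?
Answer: -6999353/1305192 ≈ -5.3627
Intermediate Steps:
2109/(-3199) + 3838/(-816) = 2109*(-1/3199) + 3838*(-1/816) = -2109/3199 - 1919/408 = -6999353/1305192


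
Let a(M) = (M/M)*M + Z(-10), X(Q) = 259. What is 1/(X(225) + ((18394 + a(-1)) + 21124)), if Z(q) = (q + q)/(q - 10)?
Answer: 1/39777 ≈ 2.5140e-5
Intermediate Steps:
Z(q) = 2*q/(-10 + q) (Z(q) = (2*q)/(-10 + q) = 2*q/(-10 + q))
a(M) = 1 + M (a(M) = (M/M)*M + 2*(-10)/(-10 - 10) = 1*M + 2*(-10)/(-20) = M + 2*(-10)*(-1/20) = M + 1 = 1 + M)
1/(X(225) + ((18394 + a(-1)) + 21124)) = 1/(259 + ((18394 + (1 - 1)) + 21124)) = 1/(259 + ((18394 + 0) + 21124)) = 1/(259 + (18394 + 21124)) = 1/(259 + 39518) = 1/39777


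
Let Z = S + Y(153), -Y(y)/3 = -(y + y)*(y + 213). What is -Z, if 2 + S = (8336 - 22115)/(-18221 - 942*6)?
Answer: -8021007557/23873 ≈ -3.3599e+5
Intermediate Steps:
Y(y) = 6*y*(213 + y) (Y(y) = -(-3)*(y + y)*(y + 213) = -(-3)*(2*y)*(213 + y) = -(-3)*2*y*(213 + y) = -(-6)*y*(213 + y) = 6*y*(213 + y))
S = -33967/23873 (S = -2 + (8336 - 22115)/(-18221 - 942*6) = -2 - 13779/(-18221 - 5652) = -2 - 13779/(-23873) = -2 - 13779*(-1/23873) = -2 + 13779/23873 = -33967/23873 ≈ -1.4228)
Z = 8021007557/23873 (Z = -33967/23873 + 6*153*(213 + 153) = -33967/23873 + 6*153*366 = -33967/23873 + 335988 = 8021007557/23873 ≈ 3.3599e+5)
-Z = -1*8021007557/23873 = -8021007557/23873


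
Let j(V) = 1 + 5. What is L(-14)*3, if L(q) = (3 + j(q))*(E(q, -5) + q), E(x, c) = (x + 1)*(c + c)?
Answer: 3132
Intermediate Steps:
E(x, c) = 2*c*(1 + x) (E(x, c) = (1 + x)*(2*c) = 2*c*(1 + x))
j(V) = 6
L(q) = -90 - 81*q (L(q) = (3 + 6)*(2*(-5)*(1 + q) + q) = 9*((-10 - 10*q) + q) = 9*(-10 - 9*q) = -90 - 81*q)
L(-14)*3 = (-90 - 81*(-14))*3 = (-90 + 1134)*3 = 1044*3 = 3132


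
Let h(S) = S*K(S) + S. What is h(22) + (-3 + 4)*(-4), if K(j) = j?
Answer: 502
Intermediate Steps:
h(S) = S + S**2 (h(S) = S*S + S = S**2 + S = S + S**2)
h(22) + (-3 + 4)*(-4) = 22*(1 + 22) + (-3 + 4)*(-4) = 22*23 + 1*(-4) = 506 - 4 = 502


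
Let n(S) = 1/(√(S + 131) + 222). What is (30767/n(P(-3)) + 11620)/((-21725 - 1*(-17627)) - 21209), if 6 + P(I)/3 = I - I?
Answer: -6841894/25307 - 30767*√113/25307 ≈ -283.28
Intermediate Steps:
P(I) = -18 (P(I) = -18 + 3*(I - I) = -18 + 3*0 = -18 + 0 = -18)
n(S) = 1/(222 + √(131 + S)) (n(S) = 1/(√(131 + S) + 222) = 1/(222 + √(131 + S)))
(30767/n(P(-3)) + 11620)/((-21725 - 1*(-17627)) - 21209) = (30767/(1/(222 + √(131 - 18))) + 11620)/((-21725 - 1*(-17627)) - 21209) = (30767/(1/(222 + √113)) + 11620)/((-21725 + 17627) - 21209) = (30767*(222 + √113) + 11620)/(-4098 - 21209) = ((6830274 + 30767*√113) + 11620)/(-25307) = (6841894 + 30767*√113)*(-1/25307) = -6841894/25307 - 30767*√113/25307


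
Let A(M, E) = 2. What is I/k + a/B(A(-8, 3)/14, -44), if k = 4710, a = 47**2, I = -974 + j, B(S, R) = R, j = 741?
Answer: -5207321/103620 ≈ -50.254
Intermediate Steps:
I = -233 (I = -974 + 741 = -233)
a = 2209
I/k + a/B(A(-8, 3)/14, -44) = -233/4710 + 2209/(-44) = -233*1/4710 + 2209*(-1/44) = -233/4710 - 2209/44 = -5207321/103620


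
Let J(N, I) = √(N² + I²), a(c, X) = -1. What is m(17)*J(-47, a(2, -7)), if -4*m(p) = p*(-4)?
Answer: 17*√2210 ≈ 799.18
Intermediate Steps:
m(p) = p (m(p) = -p*(-4)/4 = -(-1)*p = p)
J(N, I) = √(I² + N²)
m(17)*J(-47, a(2, -7)) = 17*√((-1)² + (-47)²) = 17*√(1 + 2209) = 17*√2210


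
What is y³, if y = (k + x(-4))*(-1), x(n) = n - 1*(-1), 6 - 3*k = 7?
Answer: 1000/27 ≈ 37.037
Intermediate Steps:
k = -⅓ (k = 2 - ⅓*7 = 2 - 7/3 = -⅓ ≈ -0.33333)
x(n) = 1 + n (x(n) = n + 1 = 1 + n)
y = 10/3 (y = (-⅓ + (1 - 4))*(-1) = (-⅓ - 3)*(-1) = -10/3*(-1) = 10/3 ≈ 3.3333)
y³ = (10/3)³ = 1000/27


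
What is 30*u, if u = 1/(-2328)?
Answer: -5/388 ≈ -0.012887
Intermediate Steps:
u = -1/2328 ≈ -0.00042955
30*u = 30*(-1/2328) = -5/388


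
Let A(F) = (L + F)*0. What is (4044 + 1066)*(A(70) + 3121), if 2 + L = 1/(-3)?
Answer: 15948310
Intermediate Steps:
L = -7/3 (L = -2 + 1/(-3) = -2 + 1*(-⅓) = -2 - ⅓ = -7/3 ≈ -2.3333)
A(F) = 0 (A(F) = (-7/3 + F)*0 = 0)
(4044 + 1066)*(A(70) + 3121) = (4044 + 1066)*(0 + 3121) = 5110*3121 = 15948310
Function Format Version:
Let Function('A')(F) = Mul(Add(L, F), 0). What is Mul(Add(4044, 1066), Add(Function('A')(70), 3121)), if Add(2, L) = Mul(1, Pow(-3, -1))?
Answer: 15948310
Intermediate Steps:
L = Rational(-7, 3) (L = Add(-2, Mul(1, Pow(-3, -1))) = Add(-2, Mul(1, Rational(-1, 3))) = Add(-2, Rational(-1, 3)) = Rational(-7, 3) ≈ -2.3333)
Function('A')(F) = 0 (Function('A')(F) = Mul(Add(Rational(-7, 3), F), 0) = 0)
Mul(Add(4044, 1066), Add(Function('A')(70), 3121)) = Mul(Add(4044, 1066), Add(0, 3121)) = Mul(5110, 3121) = 15948310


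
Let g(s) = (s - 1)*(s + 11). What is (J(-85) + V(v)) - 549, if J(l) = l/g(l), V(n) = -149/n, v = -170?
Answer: -296509167/540940 ≈ -548.14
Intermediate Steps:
g(s) = (-1 + s)*(11 + s)
J(l) = l/(-11 + l² + 10*l)
(J(-85) + V(v)) - 549 = (-85/(-11 + (-85)² + 10*(-85)) - 149/(-170)) - 549 = (-85/(-11 + 7225 - 850) - 149*(-1/170)) - 549 = (-85/6364 + 149/170) - 549 = 466893/540940 - 549 = -296509167/540940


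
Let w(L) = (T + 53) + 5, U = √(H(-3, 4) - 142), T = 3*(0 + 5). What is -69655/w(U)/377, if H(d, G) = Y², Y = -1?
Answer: -69655/27521 ≈ -2.5310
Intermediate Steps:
H(d, G) = 1 (H(d, G) = (-1)² = 1)
T = 15 (T = 3*5 = 15)
U = I*√141 (U = √(1 - 142) = √(-141) = I*√141 ≈ 11.874*I)
w(L) = 73 (w(L) = (15 + 53) + 5 = 68 + 5 = 73)
-69655/w(U)/377 = -69655/73/377 = -69655*1/73*(1/377) = -69655/73*1/377 = -69655/27521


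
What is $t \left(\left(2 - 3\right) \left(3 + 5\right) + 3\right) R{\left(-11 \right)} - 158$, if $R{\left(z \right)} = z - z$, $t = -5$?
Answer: $-158$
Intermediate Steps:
$R{\left(z \right)} = 0$
$t \left(\left(2 - 3\right) \left(3 + 5\right) + 3\right) R{\left(-11 \right)} - 158 = - 5 \left(\left(2 - 3\right) \left(3 + 5\right) + 3\right) 0 - 158 = - 5 \left(\left(-1\right) 8 + 3\right) 0 - 158 = - 5 \left(-8 + 3\right) 0 - 158 = \left(-5\right) \left(-5\right) 0 - 158 = 25 \cdot 0 - 158 = 0 - 158 = -158$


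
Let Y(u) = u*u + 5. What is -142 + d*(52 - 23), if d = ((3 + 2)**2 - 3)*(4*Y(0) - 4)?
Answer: 10066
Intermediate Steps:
Y(u) = 5 + u**2 (Y(u) = u**2 + 5 = 5 + u**2)
d = 352 (d = ((3 + 2)**2 - 3)*(4*(5 + 0**2) - 4) = (5**2 - 3)*(4*(5 + 0) - 4) = (25 - 3)*(4*5 - 4) = 22*(20 - 4) = 22*16 = 352)
-142 + d*(52 - 23) = -142 + 352*(52 - 23) = -142 + 352*29 = -142 + 10208 = 10066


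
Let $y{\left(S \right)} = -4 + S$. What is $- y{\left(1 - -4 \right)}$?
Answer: $-1$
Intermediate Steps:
$- y{\left(1 - -4 \right)} = - (-4 + \left(1 - -4\right)) = - (-4 + \left(1 + 4\right)) = - (-4 + 5) = \left(-1\right) 1 = -1$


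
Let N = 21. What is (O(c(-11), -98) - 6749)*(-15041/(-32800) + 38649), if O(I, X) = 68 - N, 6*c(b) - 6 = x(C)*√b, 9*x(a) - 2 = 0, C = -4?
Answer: -4248070209591/16400 ≈ -2.5903e+8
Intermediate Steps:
x(a) = 2/9 (x(a) = 2/9 + (⅑)*0 = 2/9 + 0 = 2/9)
c(b) = 1 + √b/27 (c(b) = 1 + (2*√b/9)/6 = 1 + √b/27)
O(I, X) = 47 (O(I, X) = 68 - 1*21 = 68 - 21 = 47)
(O(c(-11), -98) - 6749)*(-15041/(-32800) + 38649) = (47 - 6749)*(-15041/(-32800) + 38649) = -6702*(-15041*(-1/32800) + 38649) = -6702*(15041/32800 + 38649) = -6702*1267702241/32800 = -4248070209591/16400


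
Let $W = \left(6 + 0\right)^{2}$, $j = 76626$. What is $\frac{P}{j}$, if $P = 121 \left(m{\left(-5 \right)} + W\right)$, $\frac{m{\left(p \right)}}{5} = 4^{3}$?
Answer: $\frac{1958}{3483} \approx 0.56216$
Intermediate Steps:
$m{\left(p \right)} = 320$ ($m{\left(p \right)} = 5 \cdot 4^{3} = 5 \cdot 64 = 320$)
$W = 36$ ($W = 6^{2} = 36$)
$P = 43076$ ($P = 121 \left(320 + 36\right) = 121 \cdot 356 = 43076$)
$\frac{P}{j} = \frac{43076}{76626} = 43076 \cdot \frac{1}{76626} = \frac{1958}{3483}$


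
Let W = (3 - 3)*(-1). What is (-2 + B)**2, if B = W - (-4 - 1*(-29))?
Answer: 729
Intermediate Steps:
W = 0 (W = 0*(-1) = 0)
B = -25 (B = 0 - (-4 - 1*(-29)) = 0 - (-4 + 29) = 0 - 1*25 = 0 - 25 = -25)
(-2 + B)**2 = (-2 - 25)**2 = (-27)**2 = 729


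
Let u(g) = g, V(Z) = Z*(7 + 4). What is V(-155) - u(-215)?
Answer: -1490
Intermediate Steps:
V(Z) = 11*Z (V(Z) = Z*11 = 11*Z)
V(-155) - u(-215) = 11*(-155) - 1*(-215) = -1705 + 215 = -1490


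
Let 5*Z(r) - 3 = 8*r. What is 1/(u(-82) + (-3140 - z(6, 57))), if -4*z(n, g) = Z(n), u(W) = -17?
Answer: -20/63089 ≈ -0.00031701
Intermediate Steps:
Z(r) = ⅗ + 8*r/5 (Z(r) = ⅗ + (8*r)/5 = ⅗ + 8*r/5)
z(n, g) = -3/20 - 2*n/5 (z(n, g) = -(⅗ + 8*n/5)/4 = -3/20 - 2*n/5)
1/(u(-82) + (-3140 - z(6, 57))) = 1/(-17 + (-3140 - (-3/20 - ⅖*6))) = 1/(-17 + (-3140 - (-3/20 - 12/5))) = 1/(-17 + (-3140 - 1*(-51/20))) = 1/(-17 + (-3140 + 51/20)) = 1/(-17 - 62749/20) = 1/(-63089/20) = -20/63089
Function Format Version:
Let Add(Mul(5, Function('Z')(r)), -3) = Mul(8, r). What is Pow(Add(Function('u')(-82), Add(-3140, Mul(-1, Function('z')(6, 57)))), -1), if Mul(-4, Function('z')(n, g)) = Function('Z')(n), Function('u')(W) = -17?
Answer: Rational(-20, 63089) ≈ -0.00031701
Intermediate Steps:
Function('Z')(r) = Add(Rational(3, 5), Mul(Rational(8, 5), r)) (Function('Z')(r) = Add(Rational(3, 5), Mul(Rational(1, 5), Mul(8, r))) = Add(Rational(3, 5), Mul(Rational(8, 5), r)))
Function('z')(n, g) = Add(Rational(-3, 20), Mul(Rational(-2, 5), n)) (Function('z')(n, g) = Mul(Rational(-1, 4), Add(Rational(3, 5), Mul(Rational(8, 5), n))) = Add(Rational(-3, 20), Mul(Rational(-2, 5), n)))
Pow(Add(Function('u')(-82), Add(-3140, Mul(-1, Function('z')(6, 57)))), -1) = Pow(Add(-17, Add(-3140, Mul(-1, Add(Rational(-3, 20), Mul(Rational(-2, 5), 6))))), -1) = Pow(Add(-17, Add(-3140, Mul(-1, Add(Rational(-3, 20), Rational(-12, 5))))), -1) = Pow(Add(-17, Add(-3140, Mul(-1, Rational(-51, 20)))), -1) = Pow(Add(-17, Add(-3140, Rational(51, 20))), -1) = Pow(Add(-17, Rational(-62749, 20)), -1) = Pow(Rational(-63089, 20), -1) = Rational(-20, 63089)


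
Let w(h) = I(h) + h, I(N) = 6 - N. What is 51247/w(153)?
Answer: 51247/6 ≈ 8541.2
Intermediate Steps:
w(h) = 6 (w(h) = (6 - h) + h = 6)
51247/w(153) = 51247/6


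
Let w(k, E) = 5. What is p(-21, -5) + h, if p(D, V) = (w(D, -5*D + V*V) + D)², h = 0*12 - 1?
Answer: 255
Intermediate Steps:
h = -1 (h = 0 - 1 = -1)
p(D, V) = (5 + D)²
p(-21, -5) + h = (5 - 21)² - 1 = (-16)² - 1 = 256 - 1 = 255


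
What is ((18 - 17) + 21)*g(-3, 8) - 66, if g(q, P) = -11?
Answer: -308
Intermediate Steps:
((18 - 17) + 21)*g(-3, 8) - 66 = ((18 - 17) + 21)*(-11) - 66 = (1 + 21)*(-11) - 66 = 22*(-11) - 66 = -242 - 66 = -308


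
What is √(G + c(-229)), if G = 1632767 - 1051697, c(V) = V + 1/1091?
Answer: 2*√172841001853/1091 ≈ 762.13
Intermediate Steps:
c(V) = 1/1091 + V (c(V) = V + 1/1091 = 1/1091 + V)
G = 581070
√(G + c(-229)) = √(581070 + (1/1091 - 229)) = √(581070 - 249838/1091) = √(633697532/1091) = 2*√172841001853/1091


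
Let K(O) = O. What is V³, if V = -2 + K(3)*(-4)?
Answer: -2744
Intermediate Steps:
V = -14 (V = -2 + 3*(-4) = -2 - 12 = -14)
V³ = (-14)³ = -2744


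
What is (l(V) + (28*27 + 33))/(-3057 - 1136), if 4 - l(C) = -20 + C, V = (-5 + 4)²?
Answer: -116/599 ≈ -0.19366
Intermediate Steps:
V = 1 (V = (-1)² = 1)
l(C) = 24 - C (l(C) = 4 - (-20 + C) = 4 + (20 - C) = 24 - C)
(l(V) + (28*27 + 33))/(-3057 - 1136) = ((24 - 1*1) + (28*27 + 33))/(-3057 - 1136) = ((24 - 1) + (756 + 33))/(-4193) = (23 + 789)*(-1/4193) = 812*(-1/4193) = -116/599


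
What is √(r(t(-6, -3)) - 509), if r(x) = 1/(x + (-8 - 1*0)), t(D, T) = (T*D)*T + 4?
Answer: I*√1712334/58 ≈ 22.561*I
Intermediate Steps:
t(D, T) = 4 + D*T² (t(D, T) = (D*T)*T + 4 = D*T² + 4 = 4 + D*T²)
r(x) = 1/(-8 + x) (r(x) = 1/(x + (-8 + 0)) = 1/(x - 8) = 1/(-8 + x))
√(r(t(-6, -3)) - 509) = √(1/(-8 + (4 - 6*(-3)²)) - 509) = √(1/(-8 + (4 - 6*9)) - 509) = √(1/(-8 + (4 - 54)) - 509) = √(1/(-8 - 50) - 509) = √(1/(-58) - 509) = √(-1/58 - 509) = √(-29523/58) = I*√1712334/58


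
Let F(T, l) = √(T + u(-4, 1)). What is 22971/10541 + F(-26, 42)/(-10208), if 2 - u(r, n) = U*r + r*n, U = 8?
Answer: 22971/10541 - √3/5104 ≈ 2.1789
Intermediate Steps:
u(r, n) = 2 - 8*r - n*r (u(r, n) = 2 - (8*r + r*n) = 2 - (8*r + n*r) = 2 + (-8*r - n*r) = 2 - 8*r - n*r)
F(T, l) = √(38 + T) (F(T, l) = √(T + (2 - 8*(-4) - 1*1*(-4))) = √(T + (2 + 32 + 4)) = √(T + 38) = √(38 + T))
22971/10541 + F(-26, 42)/(-10208) = 22971/10541 + √(38 - 26)/(-10208) = 22971*(1/10541) + √12*(-1/10208) = 22971/10541 + (2*√3)*(-1/10208) = 22971/10541 - √3/5104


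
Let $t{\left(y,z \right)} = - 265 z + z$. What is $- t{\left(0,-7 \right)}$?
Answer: $-1848$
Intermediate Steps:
$t{\left(y,z \right)} = - 264 z$
$- t{\left(0,-7 \right)} = - \left(-264\right) \left(-7\right) = \left(-1\right) 1848 = -1848$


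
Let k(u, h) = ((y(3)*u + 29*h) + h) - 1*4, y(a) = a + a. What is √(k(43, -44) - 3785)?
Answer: 21*I*√11 ≈ 69.649*I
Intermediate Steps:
y(a) = 2*a
k(u, h) = -4 + 6*u + 30*h (k(u, h) = (((2*3)*u + 29*h) + h) - 1*4 = ((6*u + 29*h) + h) - 4 = (6*u + 30*h) - 4 = -4 + 6*u + 30*h)
√(k(43, -44) - 3785) = √((-4 + 6*43 + 30*(-44)) - 3785) = √((-4 + 258 - 1320) - 3785) = √(-1066 - 3785) = √(-4851) = 21*I*√11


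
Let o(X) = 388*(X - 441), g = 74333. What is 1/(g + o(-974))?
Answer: -1/474687 ≈ -2.1067e-6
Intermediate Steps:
o(X) = -171108 + 388*X (o(X) = 388*(-441 + X) = -171108 + 388*X)
1/(g + o(-974)) = 1/(74333 + (-171108 + 388*(-974))) = 1/(74333 + (-171108 - 377912)) = 1/(74333 - 549020) = 1/(-474687) = -1/474687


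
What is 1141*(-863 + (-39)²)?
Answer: 750778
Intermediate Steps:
1141*(-863 + (-39)²) = 1141*(-863 + 1521) = 1141*658 = 750778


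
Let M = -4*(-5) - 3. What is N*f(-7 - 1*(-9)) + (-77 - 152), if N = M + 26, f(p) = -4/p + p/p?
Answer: -272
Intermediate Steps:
M = 17 (M = 20 - 3 = 17)
f(p) = 1 - 4/p (f(p) = -4/p + 1 = 1 - 4/p)
N = 43 (N = 17 + 26 = 43)
N*f(-7 - 1*(-9)) + (-77 - 152) = 43*((-4 + (-7 - 1*(-9)))/(-7 - 1*(-9))) + (-77 - 152) = 43*((-4 + (-7 + 9))/(-7 + 9)) - 229 = 43*((-4 + 2)/2) - 229 = 43*((½)*(-2)) - 229 = 43*(-1) - 229 = -43 - 229 = -272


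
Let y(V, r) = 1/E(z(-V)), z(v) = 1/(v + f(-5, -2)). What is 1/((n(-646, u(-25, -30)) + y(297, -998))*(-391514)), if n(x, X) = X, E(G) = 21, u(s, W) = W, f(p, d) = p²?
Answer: 21/246262306 ≈ 8.5275e-8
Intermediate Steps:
z(v) = 1/(25 + v) (z(v) = 1/(v + (-5)²) = 1/(v + 25) = 1/(25 + v))
y(V, r) = 1/21
1/((n(-646, u(-25, -30)) + y(297, -998))*(-391514)) = 1/((-30 + 1/21)*(-391514)) = -1/391514/(-629/21) = -21/629*(-1/391514) = 21/246262306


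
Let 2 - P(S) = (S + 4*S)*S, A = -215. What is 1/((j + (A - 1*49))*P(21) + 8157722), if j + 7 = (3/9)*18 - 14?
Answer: 1/8772359 ≈ 1.1399e-7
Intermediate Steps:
P(S) = 2 - 5*S² (P(S) = 2 - (S + 4*S)*S = 2 - 5*S*S = 2 - 5*S²)
j = -15 (j = -7 + ((3/9)*18 - 14) = -7 + ((3*(⅑))*18 - 14) = -7 + ((⅓)*18 - 14) = -7 + (6 - 14) = -7 - 8 = -15)
1/((j + (A - 1*49))*P(21) + 8157722) = 1/((-15 + (-215 - 1*49))*(2 - 5*21²) + 8157722) = 1/((-15 + (-215 - 49))*(2 - 5*441) + 8157722) = 1/((-15 - 264)*(2 - 2205) + 8157722) = 1/(-279*(-2203) + 8157722) = 1/(614637 + 8157722) = 1/8772359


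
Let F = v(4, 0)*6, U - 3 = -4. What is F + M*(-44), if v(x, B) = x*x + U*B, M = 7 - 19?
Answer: 624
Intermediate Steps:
U = -1 (U = 3 - 4 = -1)
M = -12
v(x, B) = x² - B (v(x, B) = x*x - B = x² - B)
F = 96 (F = (4² - 1*0)*6 = (16 + 0)*6 = 16*6 = 96)
F + M*(-44) = 96 - 12*(-44) = 96 + 528 = 624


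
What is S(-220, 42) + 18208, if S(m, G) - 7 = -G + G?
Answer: 18215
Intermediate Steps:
S(m, G) = 7 (S(m, G) = 7 + (-G + G) = 7 + 0 = 7)
S(-220, 42) + 18208 = 7 + 18208 = 18215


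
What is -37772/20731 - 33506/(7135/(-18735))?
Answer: 2602660583198/29583137 ≈ 87978.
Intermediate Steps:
-37772/20731 - 33506/(7135/(-18735)) = -37772*1/20731 - 33506/(7135*(-1/18735)) = -37772/20731 - 33506/(-1427/3747) = -37772/20731 - 33506*(-3747/1427) = -37772/20731 + 125546982/1427 = 2602660583198/29583137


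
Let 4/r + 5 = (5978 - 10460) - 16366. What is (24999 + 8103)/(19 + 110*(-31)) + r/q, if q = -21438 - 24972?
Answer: -16017854712448/1640884096215 ≈ -9.7617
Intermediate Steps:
q = -46410
r = -4/20853 (r = 4/(-5 + ((5978 - 10460) - 16366)) = 4/(-5 + (-4482 - 16366)) = 4/(-5 - 20848) = 4/(-20853) = 4*(-1/20853) = -4/20853 ≈ -0.00019182)
(24999 + 8103)/(19 + 110*(-31)) + r/q = (24999 + 8103)/(19 + 110*(-31)) - 4/20853/(-46410) = 33102/(19 - 3410) - 4/20853*(-1/46410) = 33102/(-3391) + 2/483893865 = 33102*(-1/3391) + 2/483893865 = -33102/3391 + 2/483893865 = -16017854712448/1640884096215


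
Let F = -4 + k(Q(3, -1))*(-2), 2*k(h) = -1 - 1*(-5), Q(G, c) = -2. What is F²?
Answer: 64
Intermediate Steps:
k(h) = 2 (k(h) = (-1 - 1*(-5))/2 = (-1 + 5)/2 = (½)*4 = 2)
F = -8 (F = -4 + 2*(-2) = -4 - 4 = -8)
F² = (-8)² = 64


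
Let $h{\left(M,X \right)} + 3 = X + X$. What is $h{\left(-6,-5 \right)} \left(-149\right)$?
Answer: $1937$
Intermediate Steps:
$h{\left(M,X \right)} = -3 + 2 X$ ($h{\left(M,X \right)} = -3 + \left(X + X\right) = -3 + 2 X$)
$h{\left(-6,-5 \right)} \left(-149\right) = \left(-3 + 2 \left(-5\right)\right) \left(-149\right) = \left(-3 - 10\right) \left(-149\right) = \left(-13\right) \left(-149\right) = 1937$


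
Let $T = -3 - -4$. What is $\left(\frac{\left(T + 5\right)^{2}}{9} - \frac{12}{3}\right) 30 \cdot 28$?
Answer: $0$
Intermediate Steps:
$T = 1$ ($T = -3 + 4 = 1$)
$\left(\frac{\left(T + 5\right)^{2}}{9} - \frac{12}{3}\right) 30 \cdot 28 = \left(\frac{\left(1 + 5\right)^{2}}{9} - \frac{12}{3}\right) 30 \cdot 28 = \left(6^{2} \cdot \frac{1}{9} - 4\right) 30 \cdot 28 = \left(36 \cdot \frac{1}{9} - 4\right) 30 \cdot 28 = \left(4 - 4\right) 30 \cdot 28 = 0 \cdot 30 \cdot 28 = 0 \cdot 28 = 0$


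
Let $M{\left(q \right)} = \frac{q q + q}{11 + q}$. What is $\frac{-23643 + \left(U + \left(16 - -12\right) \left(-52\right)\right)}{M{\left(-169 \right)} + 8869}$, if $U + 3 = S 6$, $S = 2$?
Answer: $- \frac{396422}{137291} \approx -2.8875$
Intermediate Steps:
$M{\left(q \right)} = \frac{q + q^{2}}{11 + q}$ ($M{\left(q \right)} = \frac{q^{2} + q}{11 + q} = \frac{q + q^{2}}{11 + q}$)
$U = 9$ ($U = -3 + 2 \cdot 6 = -3 + 12 = 9$)
$\frac{-23643 + \left(U + \left(16 - -12\right) \left(-52\right)\right)}{M{\left(-169 \right)} + 8869} = \frac{-23643 + \left(9 + \left(16 - -12\right) \left(-52\right)\right)}{- \frac{169 \left(1 - 169\right)}{11 - 169} + 8869} = \frac{-23643 + \left(9 + \left(16 + 12\right) \left(-52\right)\right)}{\left(-169\right) \frac{1}{-158} \left(-168\right) + 8869} = \frac{-23643 + \left(9 + 28 \left(-52\right)\right)}{\left(-169\right) \left(- \frac{1}{158}\right) \left(-168\right) + 8869} = \frac{-23643 + \left(9 - 1456\right)}{- \frac{14196}{79} + 8869} = \frac{-23643 - 1447}{\frac{686455}{79}} = \left(-25090\right) \frac{79}{686455} = - \frac{396422}{137291}$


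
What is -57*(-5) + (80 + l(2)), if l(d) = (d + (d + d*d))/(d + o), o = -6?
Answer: 363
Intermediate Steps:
l(d) = (d² + 2*d)/(-6 + d) (l(d) = (d + (d + d*d))/(d - 6) = (d + (d + d²))/(-6 + d) = (d² + 2*d)/(-6 + d))
-57*(-5) + (80 + l(2)) = -57*(-5) + (80 + 2*(2 + 2)/(-6 + 2)) = 285 + (80 + 2*4/(-4)) = 285 + (80 + 2*(-¼)*4) = 285 + (80 - 2) = 285 + 78 = 363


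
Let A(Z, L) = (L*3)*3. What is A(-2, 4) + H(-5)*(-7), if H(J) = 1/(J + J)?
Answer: 367/10 ≈ 36.700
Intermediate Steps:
A(Z, L) = 9*L (A(Z, L) = (3*L)*3 = 9*L)
H(J) = 1/(2*J)
A(-2, 4) + H(-5)*(-7) = 9*4 + ((½)/(-5))*(-7) = 36 + ((½)*(-⅕))*(-7) = 36 - ⅒*(-7) = 36 + 7/10 = 367/10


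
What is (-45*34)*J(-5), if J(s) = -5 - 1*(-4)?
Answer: 1530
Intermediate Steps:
J(s) = -1 (J(s) = -5 + 4 = -1)
(-45*34)*J(-5) = -45*34*(-1) = -1530*(-1) = 1530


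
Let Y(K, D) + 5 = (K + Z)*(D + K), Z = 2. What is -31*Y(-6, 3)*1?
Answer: -217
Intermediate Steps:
Y(K, D) = -5 + (2 + K)*(D + K) (Y(K, D) = -5 + (K + 2)*(D + K) = -5 + (2 + K)*(D + K))
-31*Y(-6, 3)*1 = -31*(-5 + (-6)**2 + 2*3 + 2*(-6) + 3*(-6))*1 = -31*(-5 + 36 + 6 - 12 - 18)*1 = -31*7*1 = -217*1 = -217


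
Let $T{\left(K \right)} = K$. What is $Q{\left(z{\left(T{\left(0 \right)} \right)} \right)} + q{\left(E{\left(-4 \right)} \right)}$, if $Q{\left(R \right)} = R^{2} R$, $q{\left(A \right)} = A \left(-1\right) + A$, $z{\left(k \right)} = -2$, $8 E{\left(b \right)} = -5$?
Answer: $-8$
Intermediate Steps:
$E{\left(b \right)} = - \frac{5}{8}$ ($E{\left(b \right)} = \frac{1}{8} \left(-5\right) = - \frac{5}{8}$)
$q{\left(A \right)} = 0$ ($q{\left(A \right)} = - A + A = 0$)
$Q{\left(R \right)} = R^{3}$
$Q{\left(z{\left(T{\left(0 \right)} \right)} \right)} + q{\left(E{\left(-4 \right)} \right)} = \left(-2\right)^{3} + 0 = -8 + 0 = -8$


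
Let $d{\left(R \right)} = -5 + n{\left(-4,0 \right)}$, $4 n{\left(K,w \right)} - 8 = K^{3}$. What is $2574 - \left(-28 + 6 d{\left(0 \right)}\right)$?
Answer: $2716$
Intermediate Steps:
$n{\left(K,w \right)} = 2 + \frac{K^{3}}{4}$
$d{\left(R \right)} = -19$ ($d{\left(R \right)} = -5 + \left(2 + \frac{\left(-4\right)^{3}}{4}\right) = -5 + \left(2 + \frac{1}{4} \left(-64\right)\right) = -5 + \left(2 - 16\right) = -5 - 14 = -19$)
$2574 - \left(-28 + 6 d{\left(0 \right)}\right) = 2574 + \left(\left(-6\right) \left(-19\right) + 28\right) = 2574 + \left(114 + 28\right) = 2574 + 142 = 2716$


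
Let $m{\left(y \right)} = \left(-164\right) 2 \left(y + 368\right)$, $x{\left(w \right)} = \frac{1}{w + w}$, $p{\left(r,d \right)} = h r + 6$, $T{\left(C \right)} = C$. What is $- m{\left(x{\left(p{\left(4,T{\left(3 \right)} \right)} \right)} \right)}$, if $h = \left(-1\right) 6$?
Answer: $\frac{1086254}{9} \approx 1.2069 \cdot 10^{5}$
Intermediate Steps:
$h = -6$
$p{\left(r,d \right)} = 6 - 6 r$ ($p{\left(r,d \right)} = - 6 r + 6 = 6 - 6 r$)
$x{\left(w \right)} = \frac{1}{2 w}$
$m{\left(y \right)} = -120704 - 328 y$ ($m{\left(y \right)} = - 328 \left(368 + y\right) = -120704 - 328 y$)
$- m{\left(x{\left(p{\left(4,T{\left(3 \right)} \right)} \right)} \right)} = - (-120704 - 328 \frac{1}{2 \left(6 - 24\right)}) = - (-120704 - 328 \frac{1}{2 \left(-18\right)}) = - (-120704 - 328 \cdot \frac{1}{2} \left(- \frac{1}{18}\right)) = - (-120704 - - \frac{82}{9}) = - (-120704 + \frac{82}{9}) = \left(-1\right) \left(- \frac{1086254}{9}\right) = \frac{1086254}{9}$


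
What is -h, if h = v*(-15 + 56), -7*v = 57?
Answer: 2337/7 ≈ 333.86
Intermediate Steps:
v = -57/7 (v = -⅐*57 = -57/7 ≈ -8.1429)
h = -2337/7 (h = -57*(-15 + 56)/7 = -57/7*41 = -2337/7 ≈ -333.86)
-h = -1*(-2337/7) = 2337/7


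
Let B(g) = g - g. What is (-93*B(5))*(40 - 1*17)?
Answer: 0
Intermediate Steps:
B(g) = 0
(-93*B(5))*(40 - 1*17) = (-93*0)*(40 - 1*17) = 0*(40 - 17) = 0*23 = 0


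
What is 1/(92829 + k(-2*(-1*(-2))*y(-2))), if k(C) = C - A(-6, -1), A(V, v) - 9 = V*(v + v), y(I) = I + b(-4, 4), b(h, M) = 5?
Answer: 1/92796 ≈ 1.0776e-5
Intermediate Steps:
y(I) = 5 + I (y(I) = I + 5 = 5 + I)
A(V, v) = 9 + 2*V*v (A(V, v) = 9 + V*(v + v) = 9 + V*(2*v) = 9 + 2*V*v)
k(C) = -21 + C (k(C) = C - (9 + 2*(-6)*(-1)) = C - (9 + 12) = C - 1*21 = C - 21 = -21 + C)
1/(92829 + k(-2*(-1*(-2))*y(-2))) = 1/(92829 + (-21 - 2*(-1*(-2))*(5 - 2))) = 1/(92829 + (-21 - 4*3)) = 1/(92829 + (-21 - 2*6)) = 1/(92829 + (-21 - 12)) = 1/(92829 - 33) = 1/92796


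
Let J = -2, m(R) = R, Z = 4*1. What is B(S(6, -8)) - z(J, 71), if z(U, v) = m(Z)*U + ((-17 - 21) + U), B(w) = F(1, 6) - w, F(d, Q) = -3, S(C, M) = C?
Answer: 39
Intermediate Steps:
Z = 4
B(w) = -3 - w
z(U, v) = -38 + 5*U (z(U, v) = 4*U + ((-17 - 21) + U) = 4*U + (-38 + U) = -38 + 5*U)
B(S(6, -8)) - z(J, 71) = (-3 - 1*6) - (-38 + 5*(-2)) = (-3 - 6) - (-38 - 10) = -9 - 1*(-48) = -9 + 48 = 39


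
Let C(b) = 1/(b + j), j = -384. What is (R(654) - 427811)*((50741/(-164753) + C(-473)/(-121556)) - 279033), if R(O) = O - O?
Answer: 2048795203251722153489397/17162895327476 ≈ 1.1937e+11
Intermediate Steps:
C(b) = 1/(-384 + b) (C(b) = 1/(b - 384) = 1/(-384 + b))
R(O) = 0
(R(654) - 427811)*((50741/(-164753) + C(-473)/(-121556)) - 279033) = (0 - 427811)*((50741/(-164753) + 1/(-384 - 473*(-121556))) - 279033) = -427811*((50741*(-1/164753) - 1/121556/(-857)) - 279033) = -427811*((-50741/164753 - 1/857*(-1/121556)) - 279033) = -427811*((-50741/164753 + 1/104173492) - 279033) = -427811*(-5285866992819/17162895327476 - 279033) = -427811*(-4789019457778603527/17162895327476) = 2048795203251722153489397/17162895327476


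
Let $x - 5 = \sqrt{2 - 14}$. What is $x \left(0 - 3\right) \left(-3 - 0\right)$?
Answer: $45 + 18 i \sqrt{3} \approx 45.0 + 31.177 i$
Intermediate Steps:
$x = 5 + 2 i \sqrt{3}$ ($x = 5 + \sqrt{2 - 14} = 5 + \sqrt{-12} = 5 + 2 i \sqrt{3} \approx 5.0 + 3.4641 i$)
$x \left(0 - 3\right) \left(-3 - 0\right) = \left(5 + 2 i \sqrt{3}\right) \left(0 - 3\right) \left(-3 - 0\right) = \left(5 + 2 i \sqrt{3}\right) \left(0 - 3\right) \left(-3 + 0\right) = \left(5 + 2 i \sqrt{3}\right) \left(\left(-3\right) \left(-3\right)\right) = \left(5 + 2 i \sqrt{3}\right) 9 = 45 + 18 i \sqrt{3}$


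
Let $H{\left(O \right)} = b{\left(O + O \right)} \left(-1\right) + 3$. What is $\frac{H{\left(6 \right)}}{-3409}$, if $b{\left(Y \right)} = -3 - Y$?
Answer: $- \frac{18}{3409} \approx -0.0052801$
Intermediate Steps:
$H{\left(O \right)} = 6 + 2 O$ ($H{\left(O \right)} = \left(-3 - \left(O + O\right)\right) \left(-1\right) + 3 = \left(-3 - 2 O\right) \left(-1\right) + 3 = \left(3 + 2 O\right) + 3 = 6 + 2 O$)
$\frac{H{\left(6 \right)}}{-3409} = \frac{6 + 2 \cdot 6}{-3409} = \left(6 + 12\right) \left(- \frac{1}{3409}\right) = 18 \left(- \frac{1}{3409}\right) = - \frac{18}{3409}$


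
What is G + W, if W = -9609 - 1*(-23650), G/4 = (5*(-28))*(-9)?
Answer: 19081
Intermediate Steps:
G = 5040 (G = 4*((5*(-28))*(-9)) = 4*(-140*(-9)) = 4*1260 = 5040)
W = 14041 (W = -9609 + 23650 = 14041)
G + W = 5040 + 14041 = 19081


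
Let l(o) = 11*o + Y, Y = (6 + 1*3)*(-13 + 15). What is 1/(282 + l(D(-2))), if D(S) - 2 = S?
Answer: 1/300 ≈ 0.0033333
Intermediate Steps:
D(S) = 2 + S
Y = 18 (Y = (6 + 3)*2 = 9*2 = 18)
l(o) = 18 + 11*o (l(o) = 11*o + 18 = 18 + 11*o)
1/(282 + l(D(-2))) = 1/(282 + (18 + 11*(2 - 2))) = 1/(282 + (18 + 11*0)) = 1/(282 + (18 + 0)) = 1/(282 + 18) = 1/300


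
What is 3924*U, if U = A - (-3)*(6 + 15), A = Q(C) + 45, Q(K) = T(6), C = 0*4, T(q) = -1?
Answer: 419868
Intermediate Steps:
C = 0
Q(K) = -1
A = 44 (A = -1 + 45 = 44)
U = 107 (U = 44 - (-3)*(6 + 15) = 44 - (-3)*21 = 44 - 1*(-63) = 44 + 63 = 107)
3924*U = 3924*107 = 419868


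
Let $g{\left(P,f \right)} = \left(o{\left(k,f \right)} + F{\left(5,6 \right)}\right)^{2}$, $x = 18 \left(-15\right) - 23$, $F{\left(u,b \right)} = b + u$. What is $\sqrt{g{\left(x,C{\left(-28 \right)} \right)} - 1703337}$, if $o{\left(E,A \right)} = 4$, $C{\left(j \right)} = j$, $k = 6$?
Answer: $2 i \sqrt{425778} \approx 1305.0 i$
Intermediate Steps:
$x = -293$ ($x = -270 - 23 = -293$)
$g{\left(P,f \right)} = 225$ ($g{\left(P,f \right)} = \left(4 + \left(6 + 5\right)\right)^{2} = \left(4 + 11\right)^{2} = 15^{2} = 225$)
$\sqrt{g{\left(x,C{\left(-28 \right)} \right)} - 1703337} = \sqrt{225 - 1703337} = \sqrt{-1703112} = 2 i \sqrt{425778}$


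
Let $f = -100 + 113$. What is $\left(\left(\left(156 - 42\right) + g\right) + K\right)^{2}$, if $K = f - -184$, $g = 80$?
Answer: $152881$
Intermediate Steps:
$f = 13$
$K = 197$ ($K = 13 - -184 = 13 + 184 = 197$)
$\left(\left(\left(156 - 42\right) + g\right) + K\right)^{2} = \left(\left(\left(156 - 42\right) + 80\right) + 197\right)^{2} = \left(\left(114 + 80\right) + 197\right)^{2} = \left(194 + 197\right)^{2} = 391^{2} = 152881$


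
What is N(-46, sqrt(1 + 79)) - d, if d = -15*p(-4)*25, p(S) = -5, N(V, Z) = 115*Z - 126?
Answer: -2001 + 460*sqrt(5) ≈ -972.41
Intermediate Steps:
N(V, Z) = -126 + 115*Z
d = 1875 (d = -15*(-5)*25 = 75*25 = 1875)
N(-46, sqrt(1 + 79)) - d = (-126 + 115*sqrt(1 + 79)) - 1*1875 = (-126 + 115*sqrt(80)) - 1875 = (-126 + 115*(4*sqrt(5))) - 1875 = (-126 + 460*sqrt(5)) - 1875 = -2001 + 460*sqrt(5)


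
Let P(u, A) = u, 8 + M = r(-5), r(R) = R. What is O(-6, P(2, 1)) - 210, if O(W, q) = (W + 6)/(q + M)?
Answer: -210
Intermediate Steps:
M = -13 (M = -8 - 5 = -13)
O(W, q) = (6 + W)/(-13 + q) (O(W, q) = (W + 6)/(q - 13) = (6 + W)/(-13 + q))
O(-6, P(2, 1)) - 210 = (6 - 6)/(-13 + 2) - 210 = 0/(-11) - 210 = -1/11*0 - 210 = 0 - 210 = -210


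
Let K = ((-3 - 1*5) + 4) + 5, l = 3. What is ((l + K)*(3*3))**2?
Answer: 1296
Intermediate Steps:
K = 1 (K = ((-3 - 5) + 4) + 5 = (-8 + 4) + 5 = -4 + 5 = 1)
((l + K)*(3*3))**2 = ((3 + 1)*(3*3))**2 = (4*9)**2 = 36**2 = 1296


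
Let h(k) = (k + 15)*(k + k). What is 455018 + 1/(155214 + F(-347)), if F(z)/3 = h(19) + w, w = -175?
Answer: 72149929171/158565 ≈ 4.5502e+5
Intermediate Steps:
h(k) = 2*k*(15 + k) (h(k) = (15 + k)*(2*k) = 2*k*(15 + k))
F(z) = 3351 (F(z) = 3*(2*19*(15 + 19) - 175) = 3*(2*19*34 - 175) = 3*(1292 - 175) = 3*1117 = 3351)
455018 + 1/(155214 + F(-347)) = 455018 + 1/(155214 + 3351) = 455018 + 1/158565 = 72149929171/158565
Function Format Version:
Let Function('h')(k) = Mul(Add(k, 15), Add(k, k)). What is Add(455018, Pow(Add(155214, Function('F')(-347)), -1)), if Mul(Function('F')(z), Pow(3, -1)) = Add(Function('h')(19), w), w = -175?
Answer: Rational(72149929171, 158565) ≈ 4.5502e+5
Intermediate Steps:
Function('h')(k) = Mul(2, k, Add(15, k)) (Function('h')(k) = Mul(Add(15, k), Mul(2, k)) = Mul(2, k, Add(15, k)))
Function('F')(z) = 3351 (Function('F')(z) = Mul(3, Add(Mul(2, 19, Add(15, 19)), -175)) = Mul(3, Add(Mul(2, 19, 34), -175)) = Mul(3, Add(1292, -175)) = Mul(3, 1117) = 3351)
Add(455018, Pow(Add(155214, Function('F')(-347)), -1)) = Add(455018, Pow(Add(155214, 3351), -1)) = Add(455018, Pow(158565, -1)) = Add(455018, Rational(1, 158565)) = Rational(72149929171, 158565)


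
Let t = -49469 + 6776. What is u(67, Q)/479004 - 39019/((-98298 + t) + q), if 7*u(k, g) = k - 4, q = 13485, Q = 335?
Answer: 3115234105/10179314004 ≈ 0.30604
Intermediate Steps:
t = -42693
u(k, g) = -4/7 + k/7 (u(k, g) = (k - 4)/7 = (-4 + k)/7 = -4/7 + k/7)
u(67, Q)/479004 - 39019/((-98298 + t) + q) = (-4/7 + (⅐)*67)/479004 - 39019/((-98298 - 42693) + 13485) = (-4/7 + 67/7)*(1/479004) - 39019/(-140991 + 13485) = 9*(1/479004) - 39019/(-127506) = 3/159668 - 39019*(-1/127506) = 3/159668 + 39019/127506 = 3115234105/10179314004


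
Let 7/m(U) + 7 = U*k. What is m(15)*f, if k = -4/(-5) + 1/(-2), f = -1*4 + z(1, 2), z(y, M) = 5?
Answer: -14/5 ≈ -2.8000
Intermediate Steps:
f = 1 (f = -1*4 + 5 = -4 + 5 = 1)
k = 3/10 (k = -4*(-⅕) + 1*(-½) = ⅘ - ½ = 3/10 ≈ 0.30000)
m(U) = 7/(-7 + 3*U/10) (m(U) = 7/(-7 + U*(3/10)) = 7/(-7 + 3*U/10))
m(15)*f = (70/(-70 + 3*15))*1 = (70/(-70 + 45))*1 = (70/(-25))*1 = (70*(-1/25))*1 = -14/5*1 = -14/5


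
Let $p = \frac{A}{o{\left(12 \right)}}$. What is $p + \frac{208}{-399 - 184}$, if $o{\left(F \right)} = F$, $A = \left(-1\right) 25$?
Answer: $- \frac{17071}{6996} \approx -2.4401$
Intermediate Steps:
$A = -25$
$p = - \frac{25}{12} \approx -2.0833$
$p + \frac{208}{-399 - 184} = - \frac{25}{12} + \frac{208}{-399 - 184} = - \frac{25}{12} + \frac{208}{-583} = - \frac{25}{12} + 208 \left(- \frac{1}{583}\right) = - \frac{25}{12} - \frac{208}{583} = - \frac{17071}{6996}$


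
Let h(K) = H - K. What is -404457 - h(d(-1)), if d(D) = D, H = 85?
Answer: -404543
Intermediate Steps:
h(K) = 85 - K
-404457 - h(d(-1)) = -404457 - (85 - 1*(-1)) = -404457 - (85 + 1) = -404457 - 1*86 = -404457 - 86 = -404543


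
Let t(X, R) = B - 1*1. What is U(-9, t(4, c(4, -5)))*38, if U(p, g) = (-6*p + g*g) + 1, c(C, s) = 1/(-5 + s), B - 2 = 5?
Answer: 3458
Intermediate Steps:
B = 7 (B = 2 + 5 = 7)
t(X, R) = 6 (t(X, R) = 7 - 1*1 = 7 - 1 = 6)
U(p, g) = 1 + g² - 6*p (U(p, g) = (-6*p + g²) + 1 = (g² - 6*p) + 1 = 1 + g² - 6*p)
U(-9, t(4, c(4, -5)))*38 = (1 + 6² - 6*(-9))*38 = (1 + 36 + 54)*38 = 91*38 = 3458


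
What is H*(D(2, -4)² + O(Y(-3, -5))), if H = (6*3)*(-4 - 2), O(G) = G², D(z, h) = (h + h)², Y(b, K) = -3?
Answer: -443340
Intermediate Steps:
D(z, h) = 4*h² (D(z, h) = (2*h)² = 4*h²)
H = -108 (H = 18*(-6) = -108)
H*(D(2, -4)² + O(Y(-3, -5))) = -108*((4*(-4)²)² + (-3)²) = -108*((4*16)² + 9) = -108*(64² + 9) = -108*(4096 + 9) = -108*4105 = -443340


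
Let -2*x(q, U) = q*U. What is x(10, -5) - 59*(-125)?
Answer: 7400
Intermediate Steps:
x(q, U) = -U*q/2 (x(q, U) = -q*U/2 = -U*q/2)
x(10, -5) - 59*(-125) = -½*(-5)*10 - 59*(-125) = 25 + 7375 = 7400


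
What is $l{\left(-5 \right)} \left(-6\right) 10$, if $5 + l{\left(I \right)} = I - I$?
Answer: $300$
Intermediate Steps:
$l{\left(I \right)} = -5$ ($l{\left(I \right)} = -5 + \left(I - I\right) = -5 + 0 = -5$)
$l{\left(-5 \right)} \left(-6\right) 10 = \left(-5\right) \left(-6\right) 10 = 30 \cdot 10 = 300$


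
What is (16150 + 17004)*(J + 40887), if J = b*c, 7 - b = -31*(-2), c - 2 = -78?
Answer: 1494151318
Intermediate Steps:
c = -76 (c = 2 - 78 = -76)
b = -55 (b = 7 - (-31)*(-2) = 7 - 1*62 = 7 - 62 = -55)
J = 4180 (J = -55*(-76) = 4180)
(16150 + 17004)*(J + 40887) = (16150 + 17004)*(4180 + 40887) = 33154*45067 = 1494151318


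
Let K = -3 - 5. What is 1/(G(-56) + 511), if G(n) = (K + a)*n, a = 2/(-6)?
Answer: 3/2933 ≈ 0.0010228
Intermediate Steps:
a = -⅓ (a = 2*(-⅙) = -⅓ ≈ -0.33333)
K = -8
G(n) = -25*n/3 (G(n) = (-8 - ⅓)*n = -25*n/3)
1/(G(-56) + 511) = 1/(-25/3*(-56) + 511) = 1/(1400/3 + 511) = 1/(2933/3) = 3/2933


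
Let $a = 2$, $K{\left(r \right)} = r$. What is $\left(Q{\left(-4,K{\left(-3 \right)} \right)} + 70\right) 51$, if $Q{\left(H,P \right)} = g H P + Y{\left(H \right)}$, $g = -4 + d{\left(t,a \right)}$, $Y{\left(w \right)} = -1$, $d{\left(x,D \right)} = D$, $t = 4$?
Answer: $2295$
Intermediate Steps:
$g = -2$ ($g = -4 + 2 = -2$)
$Q{\left(H,P \right)} = -1 - 2 H P$ ($Q{\left(H,P \right)} = - 2 H P - 1 = -1 - 2 H P$)
$\left(Q{\left(-4,K{\left(-3 \right)} \right)} + 70\right) 51 = \left(\left(-1 - \left(-8\right) \left(-3\right)\right) + 70\right) 51 = \left(\left(-1 - 24\right) + 70\right) 51 = \left(-25 + 70\right) 51 = 45 \cdot 51 = 2295$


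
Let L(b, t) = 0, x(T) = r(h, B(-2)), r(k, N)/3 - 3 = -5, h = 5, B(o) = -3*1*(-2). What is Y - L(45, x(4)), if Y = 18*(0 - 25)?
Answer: -450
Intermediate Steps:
B(o) = 6 (B(o) = -3*(-2) = 6)
r(k, N) = -6 (r(k, N) = 9 + 3*(-5) = 9 - 15 = -6)
x(T) = -6
Y = -450 (Y = 18*(-25) = -450)
Y - L(45, x(4)) = -450 - 1*0 = -450 + 0 = -450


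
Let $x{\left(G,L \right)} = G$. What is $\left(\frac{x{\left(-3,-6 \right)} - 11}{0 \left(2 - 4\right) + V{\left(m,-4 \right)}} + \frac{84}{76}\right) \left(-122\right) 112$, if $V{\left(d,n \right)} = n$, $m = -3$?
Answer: $- \frac{1195600}{19} \approx -62926.0$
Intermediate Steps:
$\left(\frac{x{\left(-3,-6 \right)} - 11}{0 \left(2 - 4\right) + V{\left(m,-4 \right)}} + \frac{84}{76}\right) \left(-122\right) 112 = \left(\frac{-3 - 11}{0 \left(2 - 4\right) - 4} + \frac{84}{76}\right) \left(-122\right) 112 = \left(- \frac{14}{0 \left(-2\right) - 4} + 84 \cdot \frac{1}{76}\right) \left(-122\right) 112 = \left(- \frac{14}{0 - 4} + \frac{21}{19}\right) \left(-122\right) 112 = \left(- \frac{14}{-4} + \frac{21}{19}\right) \left(-122\right) 112 = \left(\left(-14\right) \left(- \frac{1}{4}\right) + \frac{21}{19}\right) \left(-122\right) 112 = \left(\frac{7}{2} + \frac{21}{19}\right) \left(-122\right) 112 = \frac{175}{38} \left(-122\right) 112 = \left(- \frac{10675}{19}\right) 112 = - \frac{1195600}{19}$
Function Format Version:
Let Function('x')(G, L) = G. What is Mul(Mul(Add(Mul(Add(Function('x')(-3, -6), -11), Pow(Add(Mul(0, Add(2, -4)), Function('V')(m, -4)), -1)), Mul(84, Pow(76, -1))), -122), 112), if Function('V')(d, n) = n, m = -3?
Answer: Rational(-1195600, 19) ≈ -62926.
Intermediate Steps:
Mul(Mul(Add(Mul(Add(Function('x')(-3, -6), -11), Pow(Add(Mul(0, Add(2, -4)), Function('V')(m, -4)), -1)), Mul(84, Pow(76, -1))), -122), 112) = Mul(Mul(Add(Mul(Add(-3, -11), Pow(Add(Mul(0, Add(2, -4)), -4), -1)), Mul(84, Pow(76, -1))), -122), 112) = Mul(Mul(Add(Mul(-14, Pow(Add(Mul(0, -2), -4), -1)), Mul(84, Rational(1, 76))), -122), 112) = Mul(Mul(Add(Mul(-14, Pow(Add(0, -4), -1)), Rational(21, 19)), -122), 112) = Mul(Mul(Add(Mul(-14, Pow(-4, -1)), Rational(21, 19)), -122), 112) = Mul(Mul(Add(Mul(-14, Rational(-1, 4)), Rational(21, 19)), -122), 112) = Mul(Mul(Add(Rational(7, 2), Rational(21, 19)), -122), 112) = Mul(Mul(Rational(175, 38), -122), 112) = Mul(Rational(-10675, 19), 112) = Rational(-1195600, 19)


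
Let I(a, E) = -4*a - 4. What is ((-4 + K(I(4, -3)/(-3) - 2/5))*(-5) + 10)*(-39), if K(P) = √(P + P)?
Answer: -1170 + 26*√705 ≈ -479.65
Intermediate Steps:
I(a, E) = -4 - 4*a
K(P) = √2*√P (K(P) = √(2*P) = √2*√P)
((-4 + K(I(4, -3)/(-3) - 2/5))*(-5) + 10)*(-39) = ((-4 + √2*√((-4 - 4*4)/(-3) - 2/5))*(-5) + 10)*(-39) = ((-4 + √2*√((-4 - 16)*(-⅓) - 2*⅕))*(-5) + 10)*(-39) = ((-4 + √2*√(-20*(-⅓) - ⅖))*(-5) + 10)*(-39) = ((-4 + √2*√(20/3 - ⅖))*(-5) + 10)*(-39) = ((-4 + √2*√(94/15))*(-5) + 10)*(-39) = ((-4 + √2*(√1410/15))*(-5) + 10)*(-39) = ((-4 + 2*√705/15)*(-5) + 10)*(-39) = ((20 - 2*√705/3) + 10)*(-39) = (30 - 2*√705/3)*(-39) = -1170 + 26*√705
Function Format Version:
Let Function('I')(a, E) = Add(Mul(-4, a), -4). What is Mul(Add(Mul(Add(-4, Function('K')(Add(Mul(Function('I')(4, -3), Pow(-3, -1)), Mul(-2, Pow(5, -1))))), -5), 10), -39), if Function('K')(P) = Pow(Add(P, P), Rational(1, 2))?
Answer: Add(-1170, Mul(26, Pow(705, Rational(1, 2)))) ≈ -479.65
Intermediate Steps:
Function('I')(a, E) = Add(-4, Mul(-4, a))
Function('K')(P) = Mul(Pow(2, Rational(1, 2)), Pow(P, Rational(1, 2))) (Function('K')(P) = Pow(Mul(2, P), Rational(1, 2)) = Mul(Pow(2, Rational(1, 2)), Pow(P, Rational(1, 2))))
Mul(Add(Mul(Add(-4, Function('K')(Add(Mul(Function('I')(4, -3), Pow(-3, -1)), Mul(-2, Pow(5, -1))))), -5), 10), -39) = Mul(Add(Mul(Add(-4, Mul(Pow(2, Rational(1, 2)), Pow(Add(Mul(Add(-4, Mul(-4, 4)), Pow(-3, -1)), Mul(-2, Pow(5, -1))), Rational(1, 2)))), -5), 10), -39) = Mul(Add(Mul(Add(-4, Mul(Pow(2, Rational(1, 2)), Pow(Add(Mul(Add(-4, -16), Rational(-1, 3)), Mul(-2, Rational(1, 5))), Rational(1, 2)))), -5), 10), -39) = Mul(Add(Mul(Add(-4, Mul(Pow(2, Rational(1, 2)), Pow(Add(Mul(-20, Rational(-1, 3)), Rational(-2, 5)), Rational(1, 2)))), -5), 10), -39) = Mul(Add(Mul(Add(-4, Mul(Pow(2, Rational(1, 2)), Pow(Add(Rational(20, 3), Rational(-2, 5)), Rational(1, 2)))), -5), 10), -39) = Mul(Add(Mul(Add(-4, Mul(Pow(2, Rational(1, 2)), Pow(Rational(94, 15), Rational(1, 2)))), -5), 10), -39) = Mul(Add(Mul(Add(-4, Mul(Pow(2, Rational(1, 2)), Mul(Rational(1, 15), Pow(1410, Rational(1, 2))))), -5), 10), -39) = Mul(Add(Mul(Add(-4, Mul(Rational(2, 15), Pow(705, Rational(1, 2)))), -5), 10), -39) = Mul(Add(Add(20, Mul(Rational(-2, 3), Pow(705, Rational(1, 2)))), 10), -39) = Mul(Add(30, Mul(Rational(-2, 3), Pow(705, Rational(1, 2)))), -39) = Add(-1170, Mul(26, Pow(705, Rational(1, 2))))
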